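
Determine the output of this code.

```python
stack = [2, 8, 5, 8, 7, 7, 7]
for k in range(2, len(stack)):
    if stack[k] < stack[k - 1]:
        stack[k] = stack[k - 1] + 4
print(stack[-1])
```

28

k=2: 5<8, stack[2] = 8+4 = 12 → [2, 8, 12, 8, 7, 7, 7]
k=3: 8<12, stack[3] = 12+4 = 16 → [2, 8, 12, 16, 7, 7, 7]
k=4: 7<16, stack[4] = 16+4 = 20 → [2, 8, 12, 16, 20, 7, 7]
k=5: 7<20, stack[5] = 20+4 = 24 → [2, 8, 12, 16, 20, 24, 7]
k=6: 7<24, stack[6] = 24+4 = 28 → [2, 8, 12, 16, 20, 24, 28]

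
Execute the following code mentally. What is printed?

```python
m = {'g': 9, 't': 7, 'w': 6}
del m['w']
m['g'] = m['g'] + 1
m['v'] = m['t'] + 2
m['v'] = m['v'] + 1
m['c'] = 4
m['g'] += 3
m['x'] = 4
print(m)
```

del 'w' → {'g': 9, 't': 7}
m['g'] = m['g']+1 = 10 → {'g': 10, 't': 7}
m['v'] = m['t']+2 = 9 → {'g': 10, 't': 7, 'v': 9}
m['v'] = m['v']+1 = 10 → {'g': 10, 't': 7, 'v': 10}
m['c'] = 4 → {'g': 10, 't': 7, 'v': 10, 'c': 4}
m['g'] = 10+3 = 13 → {'g': 13, 't': 7, 'v': 10, 'c': 4}
m['x'] = 4 → {'g': 13, 't': 7, 'v': 10, 'c': 4, 'x': 4}

{'g': 13, 't': 7, 'v': 10, 'c': 4, 'x': 4}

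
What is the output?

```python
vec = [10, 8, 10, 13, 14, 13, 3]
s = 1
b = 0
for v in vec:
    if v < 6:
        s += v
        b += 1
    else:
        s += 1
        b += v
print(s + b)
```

v=10: not <6, s = 1+1 = 2; b=10
v=8: not <6, s = 2+1 = 3; b=18
v=10: not <6, s = 3+1 = 4; b=28
v=13: not <6, s = 4+1 = 5; b=41
v=14: not <6, s = 5+1 = 6; b=55
v=13: not <6, s = 6+1 = 7; b=68
v=3: <6, s = 7+3 = 10; b=69
s+b = 10+69 = 79

79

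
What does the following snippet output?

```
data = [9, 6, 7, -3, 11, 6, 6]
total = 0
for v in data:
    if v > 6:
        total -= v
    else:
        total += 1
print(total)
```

v=9: >6, total = 0-9 = -9
v=6: not >6, total = (-9)+1 = -8
v=7: >6, total = (-8)-7 = -15
v=-3: not >6, total = (-15)+1 = -14
v=11: >6, total = (-14)-11 = -25
v=6: not >6, total = (-25)+1 = -24
v=6: not >6, total = (-24)+1 = -23

-23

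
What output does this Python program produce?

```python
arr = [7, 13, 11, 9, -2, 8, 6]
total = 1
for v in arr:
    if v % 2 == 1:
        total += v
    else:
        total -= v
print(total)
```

v=7: odd, total = 1+7 = 8
v=13: odd, total = 8+13 = 21
v=11: odd, total = 21+11 = 32
v=9: odd, total = 32+9 = 41
v=-2: not odd, total = 41-(-2) = 43
v=8: not odd, total = 43-8 = 35
v=6: not odd, total = 35-6 = 29

29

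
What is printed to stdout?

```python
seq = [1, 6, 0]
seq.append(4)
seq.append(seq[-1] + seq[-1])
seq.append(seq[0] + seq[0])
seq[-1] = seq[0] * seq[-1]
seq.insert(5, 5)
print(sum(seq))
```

26

append 4 → [1, 6, 0, 4]
append seq[-1]+seq[-1] = 4+4 = 8 → [1, 6, 0, 4, 8]
append seq[0]+seq[0] = 1+1 = 2 → [1, 6, 0, 4, 8, 2]
seq[-1] = seq[0]*seq[-1] = 1*2 = 2 → [1, 6, 0, 4, 8, 2]
insert 5 at 5 → [1, 6, 0, 4, 8, 5, 2]
sum = 26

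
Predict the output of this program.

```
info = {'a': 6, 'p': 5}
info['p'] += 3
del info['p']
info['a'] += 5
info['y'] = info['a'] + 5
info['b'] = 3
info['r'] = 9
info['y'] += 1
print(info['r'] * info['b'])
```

info['p'] = 5+3 = 8 → {'a': 6, 'p': 8}
del 'p' → {'a': 6}
info['a'] = 6+5 = 11 → {'a': 11}
info['y'] = info['a']+5 = 16 → {'a': 11, 'y': 16}
info['b'] = 3 → {'a': 11, 'y': 16, 'b': 3}
info['r'] = 9 → {'a': 11, 'y': 16, 'b': 3, 'r': 9}
info['y'] = 16+1 = 17 → {'a': 11, 'y': 17, 'b': 3, 'r': 9}
info['r']*info['b'] = 9*3 = 27

27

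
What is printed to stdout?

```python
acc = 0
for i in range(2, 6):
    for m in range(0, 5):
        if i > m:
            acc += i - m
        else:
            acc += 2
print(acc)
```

46

i=2,m=0: 2>0, acc = 0+2 = 2
i=2,m=1: 2>1, acc = 2+1 = 3
i=2,m=2: not 2>2, acc = 3+2 = 5
i=2,m=3: not 2>3, acc = 5+2 = 7
i=2,m=4: not 2>4, acc = 7+2 = 9
i=3,m=0: 3>0, acc = 9+3 = 12
i=3,m=1: 3>1, acc = 12+2 = 14
i=3,m=2: 3>2, acc = 14+1 = 15
i=3,m=3: not 3>3, acc = 15+2 = 17
i=3,m=4: not 3>4, acc = 17+2 = 19
i=4,m=0: 4>0, acc = 19+4 = 23
i=4,m=1: 4>1, acc = 23+3 = 26
i=4,m=2: 4>2, acc = 26+2 = 28
i=4,m=3: 4>3, acc = 28+1 = 29
i=4,m=4: not 4>4, acc = 29+2 = 31
i=5,m=0: 5>0, acc = 31+5 = 36
i=5,m=1: 5>1, acc = 36+4 = 40
i=5,m=2: 5>2, acc = 40+3 = 43
i=5,m=3: 5>3, acc = 43+2 = 45
i=5,m=4: 5>4, acc = 45+1 = 46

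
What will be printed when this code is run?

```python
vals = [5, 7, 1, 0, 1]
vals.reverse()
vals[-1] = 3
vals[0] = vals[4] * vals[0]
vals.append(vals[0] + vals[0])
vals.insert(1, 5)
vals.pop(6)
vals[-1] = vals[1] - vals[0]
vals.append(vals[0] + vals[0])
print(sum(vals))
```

reverse → [1, 0, 1, 7, 5]
vals[-1] = 3 → [1, 0, 1, 7, 3]
vals[0] = vals[4]*vals[0] = 3*1 = 3 → [3, 0, 1, 7, 3]
append vals[0]+vals[0] = 3+3 = 6 → [3, 0, 1, 7, 3, 6]
insert 5 at 1 → [3, 5, 0, 1, 7, 3, 6]
pop(6) removes 6 → [3, 5, 0, 1, 7, 3]
vals[-1] = vals[1]-vals[0] = 5-3 = 2 → [3, 5, 0, 1, 7, 2]
append vals[0]+vals[0] = 3+3 = 6 → [3, 5, 0, 1, 7, 2, 6]
sum = 24

24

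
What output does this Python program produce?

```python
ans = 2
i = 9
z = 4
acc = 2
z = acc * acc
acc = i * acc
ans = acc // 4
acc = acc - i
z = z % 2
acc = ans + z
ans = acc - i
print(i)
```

9

z = 2*2 = 4
acc = 9*2 = 18
ans = 18//4 = 4
acc = 18-9 = 9
z = 4%2 = 0
acc = 4+0 = 4
ans = 4-9 = -5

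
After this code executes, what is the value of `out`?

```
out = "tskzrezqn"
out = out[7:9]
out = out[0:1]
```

'q'

slice [7:9] → 'qn'
slice [0:1] → 'q'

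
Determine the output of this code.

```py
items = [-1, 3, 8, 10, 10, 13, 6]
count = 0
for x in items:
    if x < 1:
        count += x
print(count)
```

-1

x=-1: <1, count = 0+(-1) = -1
x=3: not <1
x=8: not <1
x=10: not <1
x=10: not <1
x=13: not <1
x=6: not <1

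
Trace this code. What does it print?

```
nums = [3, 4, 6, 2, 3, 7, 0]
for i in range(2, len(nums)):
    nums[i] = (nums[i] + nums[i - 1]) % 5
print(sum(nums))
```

i=2: nums[2] = (6+4)%5 = 0 → [3, 4, 0, 2, 3, 7, 0]
i=3: nums[3] = (2+0)%5 = 2 → [3, 4, 0, 2, 3, 7, 0]
i=4: nums[4] = (3+2)%5 = 0 → [3, 4, 0, 2, 0, 7, 0]
i=5: nums[5] = (7+0)%5 = 2 → [3, 4, 0, 2, 0, 2, 0]
i=6: nums[6] = (0+2)%5 = 2 → [3, 4, 0, 2, 0, 2, 2]
sum = 13

13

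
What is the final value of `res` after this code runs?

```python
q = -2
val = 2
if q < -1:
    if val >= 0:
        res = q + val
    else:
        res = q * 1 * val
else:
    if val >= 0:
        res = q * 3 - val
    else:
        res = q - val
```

0

q=-2, val=2
q < -1 is True; val >= 0 is True
→ res = q + val = 0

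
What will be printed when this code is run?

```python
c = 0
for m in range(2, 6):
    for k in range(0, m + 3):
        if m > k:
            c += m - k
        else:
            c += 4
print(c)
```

82

m=2,k=0: 2>0, c = 0+2 = 2
m=2,k=1: 2>1, c = 2+1 = 3
m=2,k=2: not 2>2, c = 3+4 = 7
m=2,k=3: not 2>3, c = 7+4 = 11
m=2,k=4: not 2>4, c = 11+4 = 15
m=3,k=0: 3>0, c = 15+3 = 18
m=3,k=1: 3>1, c = 18+2 = 20
m=3,k=2: 3>2, c = 20+1 = 21
m=3,k=3: not 3>3, c = 21+4 = 25
m=3,k=4: not 3>4, c = 25+4 = 29
m=3,k=5: not 3>5, c = 29+4 = 33
m=4,k=0: 4>0, c = 33+4 = 37
m=4,k=1: 4>1, c = 37+3 = 40
m=4,k=2: 4>2, c = 40+2 = 42
m=4,k=3: 4>3, c = 42+1 = 43
m=4,k=4: not 4>4, c = 43+4 = 47
m=4,k=5: not 4>5, c = 47+4 = 51
m=4,k=6: not 4>6, c = 51+4 = 55
m=5,k=0: 5>0, c = 55+5 = 60
m=5,k=1: 5>1, c = 60+4 = 64
m=5,k=2: 5>2, c = 64+3 = 67
m=5,k=3: 5>3, c = 67+2 = 69
m=5,k=4: 5>4, c = 69+1 = 70
m=5,k=5: not 5>5, c = 70+4 = 74
m=5,k=6: not 5>6, c = 74+4 = 78
m=5,k=7: not 5>7, c = 78+4 = 82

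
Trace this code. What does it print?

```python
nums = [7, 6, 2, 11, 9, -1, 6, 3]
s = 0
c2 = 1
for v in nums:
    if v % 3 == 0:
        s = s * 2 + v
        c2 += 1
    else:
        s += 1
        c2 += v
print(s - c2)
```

v=7: not %3==0, s = 0+1 = 1; c2=8
v=6: %3==0, s = 1*2+6 = 8; c2=9
v=2: not %3==0, s = 8+1 = 9; c2=11
v=11: not %3==0, s = 9+1 = 10; c2=22
v=9: %3==0, s = 10*2+9 = 29; c2=23
v=-1: not %3==0, s = 29+1 = 30; c2=22
v=6: %3==0, s = 30*2+6 = 66; c2=23
v=3: %3==0, s = 66*2+3 = 135; c2=24
s-c2 = 135-24 = 111

111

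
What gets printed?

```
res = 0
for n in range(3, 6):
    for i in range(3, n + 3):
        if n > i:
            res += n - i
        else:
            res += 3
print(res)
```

n=3,i=3: not 3>3, res = 0+3 = 3
n=3,i=4: not 3>4, res = 3+3 = 6
n=3,i=5: not 3>5, res = 6+3 = 9
n=4,i=3: 4>3, res = 9+1 = 10
n=4,i=4: not 4>4, res = 10+3 = 13
n=4,i=5: not 4>5, res = 13+3 = 16
n=4,i=6: not 4>6, res = 16+3 = 19
n=5,i=3: 5>3, res = 19+2 = 21
n=5,i=4: 5>4, res = 21+1 = 22
n=5,i=5: not 5>5, res = 22+3 = 25
n=5,i=6: not 5>6, res = 25+3 = 28
n=5,i=7: not 5>7, res = 28+3 = 31

31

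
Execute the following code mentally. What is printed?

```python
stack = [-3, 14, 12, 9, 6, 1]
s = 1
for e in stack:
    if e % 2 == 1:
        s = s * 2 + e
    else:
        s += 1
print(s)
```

25

e=-3: odd, s = 1*2+(-3) = -1
e=14: not odd, s = (-1)+1 = 0
e=12: not odd, s = 0+1 = 1
e=9: odd, s = 1*2+9 = 11
e=6: not odd, s = 11+1 = 12
e=1: odd, s = 12*2+1 = 25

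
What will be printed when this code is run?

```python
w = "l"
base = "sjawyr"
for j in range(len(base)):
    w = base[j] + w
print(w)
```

rywajsl

j=0: prepend 's' → 'sl'
j=1: prepend 'j' → 'jsl'
j=2: prepend 'a' → 'ajsl'
j=3: prepend 'w' → 'wajsl'
j=4: prepend 'y' → 'ywajsl'
j=5: prepend 'r' → 'rywajsl'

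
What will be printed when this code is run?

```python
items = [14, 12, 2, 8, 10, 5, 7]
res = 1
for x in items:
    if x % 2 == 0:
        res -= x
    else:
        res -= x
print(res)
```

x=14: even, res = 1-14 = -13
x=12: even, res = (-13)-12 = -25
x=2: even, res = (-25)-2 = -27
x=8: even, res = (-27)-8 = -35
x=10: even, res = (-35)-10 = -45
x=5: not even, res = (-45)-5 = -50
x=7: not even, res = (-50)-7 = -57

-57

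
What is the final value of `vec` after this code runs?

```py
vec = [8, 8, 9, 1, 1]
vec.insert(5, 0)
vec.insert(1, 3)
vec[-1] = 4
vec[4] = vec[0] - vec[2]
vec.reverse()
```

insert 0 at 5 → [8, 8, 9, 1, 1, 0]
insert 3 at 1 → [8, 3, 8, 9, 1, 1, 0]
vec[-1] = 4 → [8, 3, 8, 9, 1, 1, 4]
vec[4] = vec[0]-vec[2] = 8-8 = 0 → [8, 3, 8, 9, 0, 1, 4]
reverse → [4, 1, 0, 9, 8, 3, 8]

[4, 1, 0, 9, 8, 3, 8]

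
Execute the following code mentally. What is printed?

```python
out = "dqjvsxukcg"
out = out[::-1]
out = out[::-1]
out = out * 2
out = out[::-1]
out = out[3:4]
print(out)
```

u

reverse → 'gckuxsvjqd'
reverse → 'dqjvsxukcg'
repeat ×2 → 'dqjvsxukcgdqjvsxukcg'
reverse → 'gckuxsvjqdgckuxsvjqd'
slice [3:4] → 'u'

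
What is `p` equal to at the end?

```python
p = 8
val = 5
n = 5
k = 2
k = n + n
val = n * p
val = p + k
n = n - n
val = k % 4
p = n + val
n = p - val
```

2

k = 5+5 = 10
val = 5*8 = 40
val = 8+10 = 18
n = 5-5 = 0
val = 10%4 = 2
p = 0+2 = 2
n = 2-2 = 0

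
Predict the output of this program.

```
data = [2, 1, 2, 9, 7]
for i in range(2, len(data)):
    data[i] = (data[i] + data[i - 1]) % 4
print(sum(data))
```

9

i=2: data[2] = (2+1)%4 = 3 → [2, 1, 3, 9, 7]
i=3: data[3] = (9+3)%4 = 0 → [2, 1, 3, 0, 7]
i=4: data[4] = (7+0)%4 = 3 → [2, 1, 3, 0, 3]
sum = 9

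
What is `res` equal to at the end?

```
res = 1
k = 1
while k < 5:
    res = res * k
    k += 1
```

24

k=1: res = 1*1 = 1
k=2: res = 1*2 = 2
k=3: res = 2*3 = 6
k=4: res = 6*4 = 24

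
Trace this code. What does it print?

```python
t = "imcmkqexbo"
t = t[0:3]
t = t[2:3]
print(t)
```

slice [0:3] → 'imc'
slice [2:3] → 'c'

c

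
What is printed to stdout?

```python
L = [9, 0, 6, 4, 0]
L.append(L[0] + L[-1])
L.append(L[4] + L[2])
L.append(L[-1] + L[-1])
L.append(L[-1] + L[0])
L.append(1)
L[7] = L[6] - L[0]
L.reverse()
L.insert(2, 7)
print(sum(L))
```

60

append L[0]+L[-1] = 9+0 = 9 → [9, 0, 6, 4, 0, 9]
append L[4]+L[2] = 0+6 = 6 → [9, 0, 6, 4, 0, 9, 6]
append L[-1]+L[-1] = 6+6 = 12 → [9, 0, 6, 4, 0, 9, 6, 12]
append L[-1]+L[0] = 12+9 = 21 → [9, 0, 6, 4, 0, 9, 6, 12, 21]
append 1 → [9, 0, 6, 4, 0, 9, 6, 12, 21, 1]
L[7] = L[6]-L[0] = 6-9 = -3 → [9, 0, 6, 4, 0, 9, 6, -3, 21, 1]
reverse → [1, 21, -3, 6, 9, 0, 4, 6, 0, 9]
insert 7 at 2 → [1, 21, 7, -3, 6, 9, 0, 4, 6, 0, 9]
sum = 60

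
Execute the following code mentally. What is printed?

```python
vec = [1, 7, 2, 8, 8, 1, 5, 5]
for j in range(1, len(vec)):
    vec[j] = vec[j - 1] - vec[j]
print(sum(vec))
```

-143

j=1: vec[1] = 1-7 = -6 → [1, -6, 2, 8, 8, 1, 5, 5]
j=2: vec[2] = (-6)-2 = -8 → [1, -6, -8, 8, 8, 1, 5, 5]
j=3: vec[3] = (-8)-8 = -16 → [1, -6, -8, -16, 8, 1, 5, 5]
j=4: vec[4] = (-16)-8 = -24 → [1, -6, -8, -16, -24, 1, 5, 5]
j=5: vec[5] = (-24)-1 = -25 → [1, -6, -8, -16, -24, -25, 5, 5]
j=6: vec[6] = (-25)-5 = -30 → [1, -6, -8, -16, -24, -25, -30, 5]
j=7: vec[7] = (-30)-5 = -35 → [1, -6, -8, -16, -24, -25, -30, -35]
sum = -143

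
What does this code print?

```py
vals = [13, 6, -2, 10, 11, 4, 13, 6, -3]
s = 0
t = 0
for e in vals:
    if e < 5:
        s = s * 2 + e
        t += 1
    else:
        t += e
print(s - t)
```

e=13: not <5; t=13
e=6: not <5; t=19
e=-2: <5, s = 0*2+(-2) = -2; t=20
e=10: not <5; t=30
e=11: not <5; t=41
e=4: <5, s = (-2)*2+4 = 0; t=42
e=13: not <5; t=55
e=6: not <5; t=61
e=-3: <5, s = 0*2+(-3) = -3; t=62
s-t = (-3)-62 = -65

-65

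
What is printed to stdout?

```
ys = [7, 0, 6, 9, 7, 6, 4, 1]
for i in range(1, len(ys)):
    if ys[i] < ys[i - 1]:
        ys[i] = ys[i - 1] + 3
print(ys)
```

[7, 10, 13, 16, 19, 22, 25, 28]

i=1: 0<7, ys[1] = 7+3 = 10 → [7, 10, 6, 9, 7, 6, 4, 1]
i=2: 6<10, ys[2] = 10+3 = 13 → [7, 10, 13, 9, 7, 6, 4, 1]
i=3: 9<13, ys[3] = 13+3 = 16 → [7, 10, 13, 16, 7, 6, 4, 1]
i=4: 7<16, ys[4] = 16+3 = 19 → [7, 10, 13, 16, 19, 6, 4, 1]
i=5: 6<19, ys[5] = 19+3 = 22 → [7, 10, 13, 16, 19, 22, 4, 1]
i=6: 4<22, ys[6] = 22+3 = 25 → [7, 10, 13, 16, 19, 22, 25, 1]
i=7: 1<25, ys[7] = 25+3 = 28 → [7, 10, 13, 16, 19, 22, 25, 28]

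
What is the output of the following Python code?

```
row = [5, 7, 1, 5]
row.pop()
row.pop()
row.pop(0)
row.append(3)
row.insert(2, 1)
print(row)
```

[7, 3, 1]

pop() removes 5 → [5, 7, 1]
pop() removes 1 → [5, 7]
pop(0) removes 5 → [7]
append 3 → [7, 3]
insert 1 at 2 → [7, 3, 1]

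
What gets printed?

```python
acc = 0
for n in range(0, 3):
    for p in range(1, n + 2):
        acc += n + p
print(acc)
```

n=0,p=1: acc = 0+1 = 1
n=1,p=1: acc = 1+2 = 3
n=1,p=2: acc = 3+3 = 6
n=2,p=1: acc = 6+3 = 9
n=2,p=2: acc = 9+4 = 13
n=2,p=3: acc = 13+5 = 18

18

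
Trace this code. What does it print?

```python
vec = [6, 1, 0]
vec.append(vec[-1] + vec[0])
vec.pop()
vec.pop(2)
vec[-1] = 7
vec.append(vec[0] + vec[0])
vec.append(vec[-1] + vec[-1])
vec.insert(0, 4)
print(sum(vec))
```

53

append vec[-1]+vec[0] = 0+6 = 6 → [6, 1, 0, 6]
pop() removes 6 → [6, 1, 0]
pop(2) removes 0 → [6, 1]
vec[-1] = 7 → [6, 7]
append vec[0]+vec[0] = 6+6 = 12 → [6, 7, 12]
append vec[-1]+vec[-1] = 12+12 = 24 → [6, 7, 12, 24]
insert 4 at 0 → [4, 6, 7, 12, 24]
sum = 53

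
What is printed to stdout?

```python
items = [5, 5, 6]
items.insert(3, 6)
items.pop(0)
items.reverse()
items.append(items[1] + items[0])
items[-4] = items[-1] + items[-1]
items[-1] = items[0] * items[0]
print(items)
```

insert 6 at 3 → [5, 5, 6, 6]
pop(0) removes 5 → [5, 6, 6]
reverse → [6, 6, 5]
append items[1]+items[0] = 6+6 = 12 → [6, 6, 5, 12]
items[-4] = items[-1]+items[-1] = 12+12 = 24 → [24, 6, 5, 12]
items[-1] = items[0]*items[0] = 24*24 = 576 → [24, 6, 5, 576]

[24, 6, 5, 576]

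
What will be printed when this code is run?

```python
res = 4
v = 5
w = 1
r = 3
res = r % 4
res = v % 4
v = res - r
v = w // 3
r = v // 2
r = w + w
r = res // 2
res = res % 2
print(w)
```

1

res = 3%4 = 3
res = 5%4 = 1
v = 1-3 = -2
v = 1//3 = 0
r = 0//2 = 0
r = 1+1 = 2
r = 1//2 = 0
res = 1%2 = 1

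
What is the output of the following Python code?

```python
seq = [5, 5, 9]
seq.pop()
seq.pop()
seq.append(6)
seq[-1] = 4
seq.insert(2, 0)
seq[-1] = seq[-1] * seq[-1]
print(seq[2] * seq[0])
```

pop() removes 9 → [5, 5]
pop() removes 5 → [5]
append 6 → [5, 6]
seq[-1] = 4 → [5, 4]
insert 0 at 2 → [5, 4, 0]
seq[-1] = seq[-1]*seq[-1] = 0*0 = 0 → [5, 4, 0]
seq[2]*seq[0] = 0*5 = 0

0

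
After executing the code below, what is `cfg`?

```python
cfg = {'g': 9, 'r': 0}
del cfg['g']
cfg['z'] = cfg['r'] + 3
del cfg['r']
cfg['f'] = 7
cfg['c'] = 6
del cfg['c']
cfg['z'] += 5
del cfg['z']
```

{'f': 7}

del 'g' → {'r': 0}
cfg['z'] = cfg['r']+3 = 3 → {'r': 0, 'z': 3}
del 'r' → {'z': 3}
cfg['f'] = 7 → {'z': 3, 'f': 7}
cfg['c'] = 6 → {'z': 3, 'f': 7, 'c': 6}
del 'c' → {'z': 3, 'f': 7}
cfg['z'] = 3+5 = 8 → {'z': 8, 'f': 7}
del 'z' → {'f': 7}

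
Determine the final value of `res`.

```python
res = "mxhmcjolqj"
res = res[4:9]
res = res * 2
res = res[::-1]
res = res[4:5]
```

'c'

slice [4:9] → 'cjolq'
repeat ×2 → 'cjolqcjolq'
reverse → 'qlojcqlojc'
slice [4:5] → 'c'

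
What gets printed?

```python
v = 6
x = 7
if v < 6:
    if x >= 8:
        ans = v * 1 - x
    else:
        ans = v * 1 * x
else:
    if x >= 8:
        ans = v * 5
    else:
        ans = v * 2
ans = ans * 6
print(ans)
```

v=6, x=7
v < 6 is False; x >= 8 is False
→ ans = v * 2 = 12
ans = 12*6 = 72

72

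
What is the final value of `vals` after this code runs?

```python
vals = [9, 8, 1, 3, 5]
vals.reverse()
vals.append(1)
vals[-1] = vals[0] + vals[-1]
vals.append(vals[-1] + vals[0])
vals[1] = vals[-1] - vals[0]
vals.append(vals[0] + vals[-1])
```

reverse → [5, 3, 1, 8, 9]
append 1 → [5, 3, 1, 8, 9, 1]
vals[-1] = vals[0]+vals[-1] = 5+1 = 6 → [5, 3, 1, 8, 9, 6]
append vals[-1]+vals[0] = 6+5 = 11 → [5, 3, 1, 8, 9, 6, 11]
vals[1] = vals[-1]-vals[0] = 11-5 = 6 → [5, 6, 1, 8, 9, 6, 11]
append vals[0]+vals[-1] = 5+11 = 16 → [5, 6, 1, 8, 9, 6, 11, 16]

[5, 6, 1, 8, 9, 6, 11, 16]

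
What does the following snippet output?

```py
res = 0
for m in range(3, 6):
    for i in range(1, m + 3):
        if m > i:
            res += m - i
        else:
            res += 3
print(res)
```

46

m=3,i=1: 3>1, res = 0+2 = 2
m=3,i=2: 3>2, res = 2+1 = 3
m=3,i=3: not 3>3, res = 3+3 = 6
m=3,i=4: not 3>4, res = 6+3 = 9
m=3,i=5: not 3>5, res = 9+3 = 12
m=4,i=1: 4>1, res = 12+3 = 15
m=4,i=2: 4>2, res = 15+2 = 17
m=4,i=3: 4>3, res = 17+1 = 18
m=4,i=4: not 4>4, res = 18+3 = 21
m=4,i=5: not 4>5, res = 21+3 = 24
m=4,i=6: not 4>6, res = 24+3 = 27
m=5,i=1: 5>1, res = 27+4 = 31
m=5,i=2: 5>2, res = 31+3 = 34
m=5,i=3: 5>3, res = 34+2 = 36
m=5,i=4: 5>4, res = 36+1 = 37
m=5,i=5: not 5>5, res = 37+3 = 40
m=5,i=6: not 5>6, res = 40+3 = 43
m=5,i=7: not 5>7, res = 43+3 = 46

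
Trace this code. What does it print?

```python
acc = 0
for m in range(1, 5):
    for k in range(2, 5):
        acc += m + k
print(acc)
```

m=1,k=2: acc = 0+3 = 3
m=1,k=3: acc = 3+4 = 7
m=1,k=4: acc = 7+5 = 12
m=2,k=2: acc = 12+4 = 16
m=2,k=3: acc = 16+5 = 21
m=2,k=4: acc = 21+6 = 27
m=3,k=2: acc = 27+5 = 32
m=3,k=3: acc = 32+6 = 38
m=3,k=4: acc = 38+7 = 45
m=4,k=2: acc = 45+6 = 51
m=4,k=3: acc = 51+7 = 58
m=4,k=4: acc = 58+8 = 66

66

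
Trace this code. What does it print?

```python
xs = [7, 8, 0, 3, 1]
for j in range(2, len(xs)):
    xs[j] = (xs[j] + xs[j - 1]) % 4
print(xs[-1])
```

0

j=2: xs[2] = (0+8)%4 = 0 → [7, 8, 0, 3, 1]
j=3: xs[3] = (3+0)%4 = 3 → [7, 8, 0, 3, 1]
j=4: xs[4] = (1+3)%4 = 0 → [7, 8, 0, 3, 0]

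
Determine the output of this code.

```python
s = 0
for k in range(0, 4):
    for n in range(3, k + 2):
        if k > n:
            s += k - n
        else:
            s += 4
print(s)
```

12

k=2,n=3: not 2>3, s = 0+4 = 4
k=3,n=3: not 3>3, s = 4+4 = 8
k=3,n=4: not 3>4, s = 8+4 = 12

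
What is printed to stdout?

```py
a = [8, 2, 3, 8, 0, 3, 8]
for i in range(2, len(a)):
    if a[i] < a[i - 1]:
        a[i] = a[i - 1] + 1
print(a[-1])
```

11

i=2: 3>=2, unchanged → [8, 2, 3, 8, 0, 3, 8]
i=3: 8>=3, unchanged → [8, 2, 3, 8, 0, 3, 8]
i=4: 0<8, a[4] = 8+1 = 9 → [8, 2, 3, 8, 9, 3, 8]
i=5: 3<9, a[5] = 9+1 = 10 → [8, 2, 3, 8, 9, 10, 8]
i=6: 8<10, a[6] = 10+1 = 11 → [8, 2, 3, 8, 9, 10, 11]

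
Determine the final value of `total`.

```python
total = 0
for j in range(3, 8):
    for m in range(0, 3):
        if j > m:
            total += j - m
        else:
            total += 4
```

60

j=3,m=0: 3>0, total = 0+3 = 3
j=3,m=1: 3>1, total = 3+2 = 5
j=3,m=2: 3>2, total = 5+1 = 6
j=4,m=0: 4>0, total = 6+4 = 10
j=4,m=1: 4>1, total = 10+3 = 13
j=4,m=2: 4>2, total = 13+2 = 15
j=5,m=0: 5>0, total = 15+5 = 20
j=5,m=1: 5>1, total = 20+4 = 24
j=5,m=2: 5>2, total = 24+3 = 27
j=6,m=0: 6>0, total = 27+6 = 33
j=6,m=1: 6>1, total = 33+5 = 38
j=6,m=2: 6>2, total = 38+4 = 42
j=7,m=0: 7>0, total = 42+7 = 49
j=7,m=1: 7>1, total = 49+6 = 55
j=7,m=2: 7>2, total = 55+5 = 60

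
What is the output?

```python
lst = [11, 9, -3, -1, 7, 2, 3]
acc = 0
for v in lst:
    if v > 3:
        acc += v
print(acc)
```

27

v=11: >3, acc = 0+11 = 11
v=9: >3, acc = 11+9 = 20
v=-3: not >3
v=-1: not >3
v=7: >3, acc = 20+7 = 27
v=2: not >3
v=3: not >3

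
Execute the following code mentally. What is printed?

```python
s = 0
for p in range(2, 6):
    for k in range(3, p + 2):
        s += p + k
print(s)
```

80

p=2,k=3: s = 0+5 = 5
p=3,k=3: s = 5+6 = 11
p=3,k=4: s = 11+7 = 18
p=4,k=3: s = 18+7 = 25
p=4,k=4: s = 25+8 = 33
p=4,k=5: s = 33+9 = 42
p=5,k=3: s = 42+8 = 50
p=5,k=4: s = 50+9 = 59
p=5,k=5: s = 59+10 = 69
p=5,k=6: s = 69+11 = 80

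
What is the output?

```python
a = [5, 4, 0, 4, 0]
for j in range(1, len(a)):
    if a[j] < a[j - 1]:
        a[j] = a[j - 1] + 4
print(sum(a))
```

j=1: 4<5, a[1] = 5+4 = 9 → [5, 9, 0, 4, 0]
j=2: 0<9, a[2] = 9+4 = 13 → [5, 9, 13, 4, 0]
j=3: 4<13, a[3] = 13+4 = 17 → [5, 9, 13, 17, 0]
j=4: 0<17, a[4] = 17+4 = 21 → [5, 9, 13, 17, 21]
sum = 65

65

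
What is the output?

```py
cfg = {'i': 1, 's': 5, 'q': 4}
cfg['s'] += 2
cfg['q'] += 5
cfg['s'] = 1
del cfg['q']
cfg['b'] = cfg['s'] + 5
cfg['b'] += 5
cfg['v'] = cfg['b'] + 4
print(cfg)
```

{'i': 1, 's': 1, 'b': 11, 'v': 15}

cfg['s'] = 5+2 = 7 → {'i': 1, 's': 7, 'q': 4}
cfg['q'] = 4+5 = 9 → {'i': 1, 's': 7, 'q': 9}
cfg['s'] = 1 → {'i': 1, 's': 1, 'q': 9}
del 'q' → {'i': 1, 's': 1}
cfg['b'] = cfg['s']+5 = 6 → {'i': 1, 's': 1, 'b': 6}
cfg['b'] = 6+5 = 11 → {'i': 1, 's': 1, 'b': 11}
cfg['v'] = cfg['b']+4 = 15 → {'i': 1, 's': 1, 'b': 11, 'v': 15}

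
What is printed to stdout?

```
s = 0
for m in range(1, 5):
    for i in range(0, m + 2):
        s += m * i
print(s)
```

105

m=1,i=0: s = 0+0 = 0
m=1,i=1: s = 0+1 = 1
m=1,i=2: s = 1+2 = 3
m=2,i=0: s = 3+0 = 3
m=2,i=1: s = 3+2 = 5
m=2,i=2: s = 5+4 = 9
m=2,i=3: s = 9+6 = 15
m=3,i=0: s = 15+0 = 15
m=3,i=1: s = 15+3 = 18
m=3,i=2: s = 18+6 = 24
m=3,i=3: s = 24+9 = 33
m=3,i=4: s = 33+12 = 45
m=4,i=0: s = 45+0 = 45
m=4,i=1: s = 45+4 = 49
m=4,i=2: s = 49+8 = 57
m=4,i=3: s = 57+12 = 69
m=4,i=4: s = 69+16 = 85
m=4,i=5: s = 85+20 = 105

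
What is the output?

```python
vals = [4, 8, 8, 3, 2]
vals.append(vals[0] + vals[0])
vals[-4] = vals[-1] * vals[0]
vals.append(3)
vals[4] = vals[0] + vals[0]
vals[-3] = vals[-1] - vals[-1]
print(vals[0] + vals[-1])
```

append vals[0]+vals[0] = 4+4 = 8 → [4, 8, 8, 3, 2, 8]
vals[-4] = vals[-1]*vals[0] = 8*4 = 32 → [4, 8, 32, 3, 2, 8]
append 3 → [4, 8, 32, 3, 2, 8, 3]
vals[4] = vals[0]+vals[0] = 4+4 = 8 → [4, 8, 32, 3, 8, 8, 3]
vals[-3] = vals[-1]-vals[-1] = 3-3 = 0 → [4, 8, 32, 3, 0, 8, 3]
vals[0]+vals[-1] = 4+3 = 7

7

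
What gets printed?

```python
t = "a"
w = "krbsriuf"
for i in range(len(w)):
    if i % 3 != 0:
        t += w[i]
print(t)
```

i=0: skip
i=1: add 'r' → 'ar'
i=2: add 'b' → 'arb'
i=3: skip
i=4: add 'r' → 'arbr'
i=5: add 'i' → 'arbri'
i=6: skip
i=7: add 'f' → 'arbrif'

arbrif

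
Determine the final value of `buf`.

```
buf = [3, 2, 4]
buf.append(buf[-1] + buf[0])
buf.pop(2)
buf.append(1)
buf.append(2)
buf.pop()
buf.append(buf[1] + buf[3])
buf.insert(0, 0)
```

append buf[-1]+buf[0] = 4+3 = 7 → [3, 2, 4, 7]
pop(2) removes 4 → [3, 2, 7]
append 1 → [3, 2, 7, 1]
append 2 → [3, 2, 7, 1, 2]
pop() removes 2 → [3, 2, 7, 1]
append buf[1]+buf[3] = 2+1 = 3 → [3, 2, 7, 1, 3]
insert 0 at 0 → [0, 3, 2, 7, 1, 3]

[0, 3, 2, 7, 1, 3]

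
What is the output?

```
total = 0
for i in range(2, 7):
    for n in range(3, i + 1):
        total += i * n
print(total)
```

i=3,n=3: total = 0+9 = 9
i=4,n=3: total = 9+12 = 21
i=4,n=4: total = 21+16 = 37
i=5,n=3: total = 37+15 = 52
i=5,n=4: total = 52+20 = 72
i=5,n=5: total = 72+25 = 97
i=6,n=3: total = 97+18 = 115
i=6,n=4: total = 115+24 = 139
i=6,n=5: total = 139+30 = 169
i=6,n=6: total = 169+36 = 205

205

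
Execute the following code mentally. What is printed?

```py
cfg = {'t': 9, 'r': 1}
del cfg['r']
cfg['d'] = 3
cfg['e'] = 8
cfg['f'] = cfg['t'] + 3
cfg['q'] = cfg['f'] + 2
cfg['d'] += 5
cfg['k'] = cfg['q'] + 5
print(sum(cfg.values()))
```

del 'r' → {'t': 9}
cfg['d'] = 3 → {'t': 9, 'd': 3}
cfg['e'] = 8 → {'t': 9, 'd': 3, 'e': 8}
cfg['f'] = cfg['t']+3 = 12 → {'t': 9, 'd': 3, 'e': 8, 'f': 12}
cfg['q'] = cfg['f']+2 = 14 → {'t': 9, 'd': 3, 'e': 8, 'f': 12, 'q': 14}
cfg['d'] = 3+5 = 8 → {'t': 9, 'd': 8, 'e': 8, 'f': 12, 'q': 14}
cfg['k'] = cfg['q']+5 = 19 → {'t': 9, 'd': 8, 'e': 8, 'f': 12, 'q': 14, 'k': 19}
sum of values = 70

70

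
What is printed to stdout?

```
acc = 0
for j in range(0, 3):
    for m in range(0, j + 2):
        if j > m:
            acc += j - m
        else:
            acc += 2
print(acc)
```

16

j=0,m=0: not 0>0, acc = 0+2 = 2
j=0,m=1: not 0>1, acc = 2+2 = 4
j=1,m=0: 1>0, acc = 4+1 = 5
j=1,m=1: not 1>1, acc = 5+2 = 7
j=1,m=2: not 1>2, acc = 7+2 = 9
j=2,m=0: 2>0, acc = 9+2 = 11
j=2,m=1: 2>1, acc = 11+1 = 12
j=2,m=2: not 2>2, acc = 12+2 = 14
j=2,m=3: not 2>3, acc = 14+2 = 16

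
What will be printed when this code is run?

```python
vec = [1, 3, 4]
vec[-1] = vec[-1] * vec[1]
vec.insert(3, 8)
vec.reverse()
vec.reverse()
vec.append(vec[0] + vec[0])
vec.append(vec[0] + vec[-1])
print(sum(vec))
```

vec[-1] = vec[-1]*vec[1] = 4*3 = 12 → [1, 3, 12]
insert 8 at 3 → [1, 3, 12, 8]
reverse → [8, 12, 3, 1]
reverse → [1, 3, 12, 8]
append vec[0]+vec[0] = 1+1 = 2 → [1, 3, 12, 8, 2]
append vec[0]+vec[-1] = 1+2 = 3 → [1, 3, 12, 8, 2, 3]
sum = 29

29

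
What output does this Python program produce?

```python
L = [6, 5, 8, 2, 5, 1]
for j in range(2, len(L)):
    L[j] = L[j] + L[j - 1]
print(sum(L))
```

80

j=2: L[2] = 8+5 = 13 → [6, 5, 13, 2, 5, 1]
j=3: L[3] = 2+13 = 15 → [6, 5, 13, 15, 5, 1]
j=4: L[4] = 5+15 = 20 → [6, 5, 13, 15, 20, 1]
j=5: L[5] = 1+20 = 21 → [6, 5, 13, 15, 20, 21]
sum = 80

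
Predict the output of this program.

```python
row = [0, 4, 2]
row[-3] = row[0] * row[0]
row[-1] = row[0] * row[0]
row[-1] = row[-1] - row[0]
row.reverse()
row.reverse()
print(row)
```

[0, 4, 0]

row[-3] = row[0]*row[0] = 0*0 = 0 → [0, 4, 2]
row[-1] = row[0]*row[0] = 0*0 = 0 → [0, 4, 0]
row[-1] = row[-1]-row[0] = 0-0 = 0 → [0, 4, 0]
reverse → [0, 4, 0]
reverse → [0, 4, 0]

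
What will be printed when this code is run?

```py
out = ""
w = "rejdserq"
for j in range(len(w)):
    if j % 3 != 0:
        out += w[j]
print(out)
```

ejseq

j=0: skip
j=1: add 'e' → 'e'
j=2: add 'j' → 'ej'
j=3: skip
j=4: add 's' → 'ejs'
j=5: add 'e' → 'ejse'
j=6: skip
j=7: add 'q' → 'ejseq'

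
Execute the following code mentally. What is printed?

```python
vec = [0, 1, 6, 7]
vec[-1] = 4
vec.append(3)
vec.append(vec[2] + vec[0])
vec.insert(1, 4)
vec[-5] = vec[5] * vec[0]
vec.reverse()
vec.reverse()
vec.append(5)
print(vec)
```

vec[-1] = 4 → [0, 1, 6, 4]
append 3 → [0, 1, 6, 4, 3]
append vec[2]+vec[0] = 6+0 = 6 → [0, 1, 6, 4, 3, 6]
insert 4 at 1 → [0, 4, 1, 6, 4, 3, 6]
vec[-5] = vec[5]*vec[0] = 3*0 = 0 → [0, 4, 0, 6, 4, 3, 6]
reverse → [6, 3, 4, 6, 0, 4, 0]
reverse → [0, 4, 0, 6, 4, 3, 6]
append 5 → [0, 4, 0, 6, 4, 3, 6, 5]

[0, 4, 0, 6, 4, 3, 6, 5]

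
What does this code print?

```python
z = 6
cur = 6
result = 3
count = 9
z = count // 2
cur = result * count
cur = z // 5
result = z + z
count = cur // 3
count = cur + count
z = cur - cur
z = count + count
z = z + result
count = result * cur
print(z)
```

z = 9//2 = 4
cur = 3*9 = 27
cur = 4//5 = 0
result = 4+4 = 8
count = 0//3 = 0
count = 0+0 = 0
z = 0-0 = 0
z = 0+0 = 0
z = 0+8 = 8
count = 8*0 = 0

8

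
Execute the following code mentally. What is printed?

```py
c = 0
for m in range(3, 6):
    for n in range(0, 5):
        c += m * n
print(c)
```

m=3,n=0: c = 0+0 = 0
m=3,n=1: c = 0+3 = 3
m=3,n=2: c = 3+6 = 9
m=3,n=3: c = 9+9 = 18
m=3,n=4: c = 18+12 = 30
m=4,n=0: c = 30+0 = 30
m=4,n=1: c = 30+4 = 34
m=4,n=2: c = 34+8 = 42
m=4,n=3: c = 42+12 = 54
m=4,n=4: c = 54+16 = 70
m=5,n=0: c = 70+0 = 70
m=5,n=1: c = 70+5 = 75
m=5,n=2: c = 75+10 = 85
m=5,n=3: c = 85+15 = 100
m=5,n=4: c = 100+20 = 120

120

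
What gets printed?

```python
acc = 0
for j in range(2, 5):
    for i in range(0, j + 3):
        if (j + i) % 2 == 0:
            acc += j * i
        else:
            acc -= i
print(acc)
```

68

j=2,i=0: even sum, acc = 0+0 = 0
j=2,i=1: odd sum, acc = 0-1 = -1
j=2,i=2: even sum, acc = (-1)+4 = 3
j=2,i=3: odd sum, acc = 3-3 = 0
j=2,i=4: even sum, acc = 0+8 = 8
j=3,i=0: odd sum, acc = 8-0 = 8
j=3,i=1: even sum, acc = 8+3 = 11
j=3,i=2: odd sum, acc = 11-2 = 9
j=3,i=3: even sum, acc = 9+9 = 18
j=3,i=4: odd sum, acc = 18-4 = 14
j=3,i=5: even sum, acc = 14+15 = 29
j=4,i=0: even sum, acc = 29+0 = 29
j=4,i=1: odd sum, acc = 29-1 = 28
j=4,i=2: even sum, acc = 28+8 = 36
j=4,i=3: odd sum, acc = 36-3 = 33
j=4,i=4: even sum, acc = 33+16 = 49
j=4,i=5: odd sum, acc = 49-5 = 44
j=4,i=6: even sum, acc = 44+24 = 68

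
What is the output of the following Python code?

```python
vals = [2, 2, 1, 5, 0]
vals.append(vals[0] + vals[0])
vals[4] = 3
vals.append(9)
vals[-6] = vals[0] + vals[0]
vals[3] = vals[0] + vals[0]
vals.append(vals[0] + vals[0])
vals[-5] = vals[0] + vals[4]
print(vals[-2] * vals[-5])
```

append vals[0]+vals[0] = 2+2 = 4 → [2, 2, 1, 5, 0, 4]
vals[4] = 3 → [2, 2, 1, 5, 3, 4]
append 9 → [2, 2, 1, 5, 3, 4, 9]
vals[-6] = vals[0]+vals[0] = 2+2 = 4 → [2, 4, 1, 5, 3, 4, 9]
vals[3] = vals[0]+vals[0] = 2+2 = 4 → [2, 4, 1, 4, 3, 4, 9]
append vals[0]+vals[0] = 2+2 = 4 → [2, 4, 1, 4, 3, 4, 9, 4]
vals[-5] = vals[0]+vals[4] = 2+3 = 5 → [2, 4, 1, 5, 3, 4, 9, 4]
vals[-2]*vals[-5] = 9*5 = 45

45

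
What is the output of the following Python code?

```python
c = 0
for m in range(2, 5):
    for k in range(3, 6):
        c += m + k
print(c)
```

m=2,k=3: c = 0+5 = 5
m=2,k=4: c = 5+6 = 11
m=2,k=5: c = 11+7 = 18
m=3,k=3: c = 18+6 = 24
m=3,k=4: c = 24+7 = 31
m=3,k=5: c = 31+8 = 39
m=4,k=3: c = 39+7 = 46
m=4,k=4: c = 46+8 = 54
m=4,k=5: c = 54+9 = 63

63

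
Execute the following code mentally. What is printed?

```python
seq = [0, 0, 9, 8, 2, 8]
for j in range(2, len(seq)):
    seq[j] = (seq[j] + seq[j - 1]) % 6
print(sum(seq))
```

j=2: seq[2] = (9+0)%6 = 3 → [0, 0, 3, 8, 2, 8]
j=3: seq[3] = (8+3)%6 = 5 → [0, 0, 3, 5, 2, 8]
j=4: seq[4] = (2+5)%6 = 1 → [0, 0, 3, 5, 1, 8]
j=5: seq[5] = (8+1)%6 = 3 → [0, 0, 3, 5, 1, 3]
sum = 12

12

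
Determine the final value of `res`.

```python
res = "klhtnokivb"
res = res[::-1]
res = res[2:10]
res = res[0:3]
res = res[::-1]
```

reverse → 'bvikonthlk'
slice [2:10] → 'ikonthlk'
slice [0:3] → 'iko'
reverse → 'oki'

'oki'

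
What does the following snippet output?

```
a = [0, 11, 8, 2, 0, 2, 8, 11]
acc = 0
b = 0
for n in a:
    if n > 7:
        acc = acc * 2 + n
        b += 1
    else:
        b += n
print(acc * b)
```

1176

n=0: not >7; b=0
n=11: >7, acc = 0*2+11 = 11; b=1
n=8: >7, acc = 11*2+8 = 30; b=2
n=2: not >7; b=4
n=0: not >7; b=4
n=2: not >7; b=6
n=8: >7, acc = 30*2+8 = 68; b=7
n=11: >7, acc = 68*2+11 = 147; b=8
acc*b = 147*8 = 1176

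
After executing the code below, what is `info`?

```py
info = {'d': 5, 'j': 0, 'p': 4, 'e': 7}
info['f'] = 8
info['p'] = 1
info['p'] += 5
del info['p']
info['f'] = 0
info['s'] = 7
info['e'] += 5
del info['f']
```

info['f'] = 8 → {'d': 5, 'j': 0, 'p': 4, 'e': 7, 'f': 8}
info['p'] = 1 → {'d': 5, 'j': 0, 'p': 1, 'e': 7, 'f': 8}
info['p'] = 1+5 = 6 → {'d': 5, 'j': 0, 'p': 6, 'e': 7, 'f': 8}
del 'p' → {'d': 5, 'j': 0, 'e': 7, 'f': 8}
info['f'] = 0 → {'d': 5, 'j': 0, 'e': 7, 'f': 0}
info['s'] = 7 → {'d': 5, 'j': 0, 'e': 7, 'f': 0, 's': 7}
info['e'] = 7+5 = 12 → {'d': 5, 'j': 0, 'e': 12, 'f': 0, 's': 7}
del 'f' → {'d': 5, 'j': 0, 'e': 12, 's': 7}

{'d': 5, 'j': 0, 'e': 12, 's': 7}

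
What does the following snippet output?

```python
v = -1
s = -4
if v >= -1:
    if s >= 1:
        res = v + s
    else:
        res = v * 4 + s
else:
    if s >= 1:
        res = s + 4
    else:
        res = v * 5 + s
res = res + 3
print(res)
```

v=-1, s=-4
v >= -1 is True; s >= 1 is False
→ res = v * 4 + s = -8
res = (-8)+3 = -5

-5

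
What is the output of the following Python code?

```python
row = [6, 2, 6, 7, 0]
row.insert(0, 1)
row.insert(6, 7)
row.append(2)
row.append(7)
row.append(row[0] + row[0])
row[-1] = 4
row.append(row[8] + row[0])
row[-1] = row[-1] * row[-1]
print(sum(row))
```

106

insert 1 at 0 → [1, 6, 2, 6, 7, 0]
insert 7 at 6 → [1, 6, 2, 6, 7, 0, 7]
append 2 → [1, 6, 2, 6, 7, 0, 7, 2]
append 7 → [1, 6, 2, 6, 7, 0, 7, 2, 7]
append row[0]+row[0] = 1+1 = 2 → [1, 6, 2, 6, 7, 0, 7, 2, 7, 2]
row[-1] = 4 → [1, 6, 2, 6, 7, 0, 7, 2, 7, 4]
append row[8]+row[0] = 7+1 = 8 → [1, 6, 2, 6, 7, 0, 7, 2, 7, 4, 8]
row[-1] = row[-1]*row[-1] = 8*8 = 64 → [1, 6, 2, 6, 7, 0, 7, 2, 7, 4, 64]
sum = 106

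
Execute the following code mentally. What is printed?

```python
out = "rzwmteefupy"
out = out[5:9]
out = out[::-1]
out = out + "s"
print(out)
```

ufees

slice [5:9] → 'eefu'
reverse → 'ufee'
+ 's' → 'ufees'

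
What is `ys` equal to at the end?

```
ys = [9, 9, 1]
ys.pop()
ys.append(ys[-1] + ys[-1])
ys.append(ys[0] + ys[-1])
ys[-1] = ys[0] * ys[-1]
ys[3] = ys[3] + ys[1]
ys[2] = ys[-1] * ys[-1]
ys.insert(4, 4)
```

pop() removes 1 → [9, 9]
append ys[-1]+ys[-1] = 9+9 = 18 → [9, 9, 18]
append ys[0]+ys[-1] = 9+18 = 27 → [9, 9, 18, 27]
ys[-1] = ys[0]*ys[-1] = 9*27 = 243 → [9, 9, 18, 243]
ys[3] = ys[3]+ys[1] = 243+9 = 252 → [9, 9, 18, 252]
ys[2] = ys[-1]*ys[-1] = 252*252 = 63504 → [9, 9, 63504, 252]
insert 4 at 4 → [9, 9, 63504, 252, 4]

[9, 9, 63504, 252, 4]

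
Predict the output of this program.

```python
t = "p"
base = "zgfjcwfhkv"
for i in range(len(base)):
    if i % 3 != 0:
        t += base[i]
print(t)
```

pgfcwhk

i=0: skip
i=1: add 'g' → 'pg'
i=2: add 'f' → 'pgf'
i=3: skip
i=4: add 'c' → 'pgfc'
i=5: add 'w' → 'pgfcw'
i=6: skip
i=7: add 'h' → 'pgfcwh'
i=8: add 'k' → 'pgfcwhk'
i=9: skip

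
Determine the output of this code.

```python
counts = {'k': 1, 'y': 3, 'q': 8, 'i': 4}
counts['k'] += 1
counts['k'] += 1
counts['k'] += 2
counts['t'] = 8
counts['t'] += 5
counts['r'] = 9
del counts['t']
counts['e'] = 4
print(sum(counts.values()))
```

counts['k'] = 1+1 = 2 → {'k': 2, 'y': 3, 'q': 8, 'i': 4}
counts['k'] = 2+1 = 3 → {'k': 3, 'y': 3, 'q': 8, 'i': 4}
counts['k'] = 3+2 = 5 → {'k': 5, 'y': 3, 'q': 8, 'i': 4}
counts['t'] = 8 → {'k': 5, 'y': 3, 'q': 8, 'i': 4, 't': 8}
counts['t'] = 8+5 = 13 → {'k': 5, 'y': 3, 'q': 8, 'i': 4, 't': 13}
counts['r'] = 9 → {'k': 5, 'y': 3, 'q': 8, 'i': 4, 't': 13, 'r': 9}
del 't' → {'k': 5, 'y': 3, 'q': 8, 'i': 4, 'r': 9}
counts['e'] = 4 → {'k': 5, 'y': 3, 'q': 8, 'i': 4, 'r': 9, 'e': 4}
sum of values = 33

33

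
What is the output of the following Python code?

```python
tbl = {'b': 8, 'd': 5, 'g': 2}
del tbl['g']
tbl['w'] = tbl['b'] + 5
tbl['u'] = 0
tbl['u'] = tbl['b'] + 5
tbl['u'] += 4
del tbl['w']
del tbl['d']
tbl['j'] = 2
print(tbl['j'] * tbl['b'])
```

del 'g' → {'b': 8, 'd': 5}
tbl['w'] = tbl['b']+5 = 13 → {'b': 8, 'd': 5, 'w': 13}
tbl['u'] = 0 → {'b': 8, 'd': 5, 'w': 13, 'u': 0}
tbl['u'] = tbl['b']+5 = 13 → {'b': 8, 'd': 5, 'w': 13, 'u': 13}
tbl['u'] = 13+4 = 17 → {'b': 8, 'd': 5, 'w': 13, 'u': 17}
del 'w' → {'b': 8, 'd': 5, 'u': 17}
del 'd' → {'b': 8, 'u': 17}
tbl['j'] = 2 → {'b': 8, 'u': 17, 'j': 2}
tbl['j']*tbl['b'] = 2*8 = 16

16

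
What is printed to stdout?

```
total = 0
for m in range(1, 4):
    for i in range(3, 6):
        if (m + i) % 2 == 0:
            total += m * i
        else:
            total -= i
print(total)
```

24

m=1,i=3: even sum, total = 0+3 = 3
m=1,i=4: odd sum, total = 3-4 = -1
m=1,i=5: even sum, total = (-1)+5 = 4
m=2,i=3: odd sum, total = 4-3 = 1
m=2,i=4: even sum, total = 1+8 = 9
m=2,i=5: odd sum, total = 9-5 = 4
m=3,i=3: even sum, total = 4+9 = 13
m=3,i=4: odd sum, total = 13-4 = 9
m=3,i=5: even sum, total = 9+15 = 24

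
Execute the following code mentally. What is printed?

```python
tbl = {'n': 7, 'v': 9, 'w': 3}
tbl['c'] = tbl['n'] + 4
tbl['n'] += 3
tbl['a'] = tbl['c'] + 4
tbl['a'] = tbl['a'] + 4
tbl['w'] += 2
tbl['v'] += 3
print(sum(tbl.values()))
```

57

tbl['c'] = tbl['n']+4 = 11 → {'n': 7, 'v': 9, 'w': 3, 'c': 11}
tbl['n'] = 7+3 = 10 → {'n': 10, 'v': 9, 'w': 3, 'c': 11}
tbl['a'] = tbl['c']+4 = 15 → {'n': 10, 'v': 9, 'w': 3, 'c': 11, 'a': 15}
tbl['a'] = tbl['a']+4 = 19 → {'n': 10, 'v': 9, 'w': 3, 'c': 11, 'a': 19}
tbl['w'] = 3+2 = 5 → {'n': 10, 'v': 9, 'w': 5, 'c': 11, 'a': 19}
tbl['v'] = 9+3 = 12 → {'n': 10, 'v': 12, 'w': 5, 'c': 11, 'a': 19}
sum of values = 57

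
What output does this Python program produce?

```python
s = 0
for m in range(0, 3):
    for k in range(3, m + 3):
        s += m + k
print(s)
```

m=1,k=3: s = 0+4 = 4
m=2,k=3: s = 4+5 = 9
m=2,k=4: s = 9+6 = 15

15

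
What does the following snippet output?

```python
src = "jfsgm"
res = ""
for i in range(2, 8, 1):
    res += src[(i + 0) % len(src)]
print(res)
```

i=2: add src[2]='s' → 's'
i=3: add src[3]='g' → 'sg'
i=4: add src[4]='m' → 'sgm'
i=5: add src[0]='j' → 'sgmj'
i=6: add src[1]='f' → 'sgmjf'
i=7: add src[2]='s' → 'sgmjfs'

sgmjfs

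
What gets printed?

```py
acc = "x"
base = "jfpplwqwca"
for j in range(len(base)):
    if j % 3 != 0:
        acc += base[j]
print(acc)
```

xfplwwc

j=0: skip
j=1: add 'f' → 'xf'
j=2: add 'p' → 'xfp'
j=3: skip
j=4: add 'l' → 'xfpl'
j=5: add 'w' → 'xfplw'
j=6: skip
j=7: add 'w' → 'xfplww'
j=8: add 'c' → 'xfplwwc'
j=9: skip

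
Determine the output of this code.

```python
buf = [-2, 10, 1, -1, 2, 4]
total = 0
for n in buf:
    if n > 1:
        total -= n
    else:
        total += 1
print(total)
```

n=-2: not >1, total = 0+1 = 1
n=10: >1, total = 1-10 = -9
n=1: not >1, total = (-9)+1 = -8
n=-1: not >1, total = (-8)+1 = -7
n=2: >1, total = (-7)-2 = -9
n=4: >1, total = (-9)-4 = -13

-13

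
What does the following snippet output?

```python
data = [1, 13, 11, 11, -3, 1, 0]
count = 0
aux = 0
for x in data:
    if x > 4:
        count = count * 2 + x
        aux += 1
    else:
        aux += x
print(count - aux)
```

x=1: not >4; aux=1
x=13: >4, count = 0*2+13 = 13; aux=2
x=11: >4, count = 13*2+11 = 37; aux=3
x=11: >4, count = 37*2+11 = 85; aux=4
x=-3: not >4; aux=1
x=1: not >4; aux=2
x=0: not >4; aux=2
count-aux = 85-2 = 83

83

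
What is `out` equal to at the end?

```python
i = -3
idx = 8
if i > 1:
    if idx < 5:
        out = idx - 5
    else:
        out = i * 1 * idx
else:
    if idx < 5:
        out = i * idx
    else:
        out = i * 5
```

-15

i=-3, idx=8
i > 1 is False; idx < 5 is False
→ out = i * 5 = -15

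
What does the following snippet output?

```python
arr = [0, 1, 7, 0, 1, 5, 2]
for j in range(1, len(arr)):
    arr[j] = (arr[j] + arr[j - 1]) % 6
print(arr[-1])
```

4

j=1: arr[1] = (1+0)%6 = 1 → [0, 1, 7, 0, 1, 5, 2]
j=2: arr[2] = (7+1)%6 = 2 → [0, 1, 2, 0, 1, 5, 2]
j=3: arr[3] = (0+2)%6 = 2 → [0, 1, 2, 2, 1, 5, 2]
j=4: arr[4] = (1+2)%6 = 3 → [0, 1, 2, 2, 3, 5, 2]
j=5: arr[5] = (5+3)%6 = 2 → [0, 1, 2, 2, 3, 2, 2]
j=6: arr[6] = (2+2)%6 = 4 → [0, 1, 2, 2, 3, 2, 4]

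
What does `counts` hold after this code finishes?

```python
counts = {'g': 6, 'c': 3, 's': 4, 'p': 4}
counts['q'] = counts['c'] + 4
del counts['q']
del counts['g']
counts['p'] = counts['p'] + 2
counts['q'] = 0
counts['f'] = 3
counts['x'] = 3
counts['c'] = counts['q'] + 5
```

{'c': 5, 's': 4, 'p': 6, 'q': 0, 'f': 3, 'x': 3}

counts['q'] = counts['c']+4 = 7 → {'g': 6, 'c': 3, 's': 4, 'p': 4, 'q': 7}
del 'q' → {'g': 6, 'c': 3, 's': 4, 'p': 4}
del 'g' → {'c': 3, 's': 4, 'p': 4}
counts['p'] = counts['p']+2 = 6 → {'c': 3, 's': 4, 'p': 6}
counts['q'] = 0 → {'c': 3, 's': 4, 'p': 6, 'q': 0}
counts['f'] = 3 → {'c': 3, 's': 4, 'p': 6, 'q': 0, 'f': 3}
counts['x'] = 3 → {'c': 3, 's': 4, 'p': 6, 'q': 0, 'f': 3, 'x': 3}
counts['c'] = counts['q']+5 = 5 → {'c': 5, 's': 4, 'p': 6, 'q': 0, 'f': 3, 'x': 3}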